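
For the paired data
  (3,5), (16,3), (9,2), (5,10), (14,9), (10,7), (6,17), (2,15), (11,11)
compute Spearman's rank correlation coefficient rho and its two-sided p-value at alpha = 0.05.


Step 1: Rank x and y separately (midranks; no ties here).
rank(x): 3->2, 16->9, 9->5, 5->3, 14->8, 10->6, 6->4, 2->1, 11->7
rank(y): 5->3, 3->2, 2->1, 10->6, 9->5, 7->4, 17->9, 15->8, 11->7
Step 2: d_i = R_x(i) - R_y(i); compute d_i^2.
  (2-3)^2=1, (9-2)^2=49, (5-1)^2=16, (3-6)^2=9, (8-5)^2=9, (6-4)^2=4, (4-9)^2=25, (1-8)^2=49, (7-7)^2=0
sum(d^2) = 162.
Step 3: rho = 1 - 6*162 / (9*(9^2 - 1)) = 1 - 972/720 = -0.350000.
Step 4: Under H0, t = rho * sqrt((n-2)/(1-rho^2)) = -0.9885 ~ t(7).
Step 5: Two-sided p-value from the t-distribution with 7 df = 0.355820.
Step 6: alpha = 0.05. fail to reject H0.

rho = -0.3500, p = 0.355820, fail to reject H0 at alpha = 0.05.


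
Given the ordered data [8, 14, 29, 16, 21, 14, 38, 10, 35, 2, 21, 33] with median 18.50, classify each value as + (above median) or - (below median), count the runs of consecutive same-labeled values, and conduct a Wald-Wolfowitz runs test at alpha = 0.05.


Step 1: Compute median = 18.50; label A = above, B = below.
Labels in order: BBABABABABAA  (n_A = 6, n_B = 6)
Step 2: Count runs R = 10.
Step 3: Under H0 (random ordering), E[R] = 2*n_A*n_B/(n_A+n_B) + 1 = 2*6*6/12 + 1 = 7.0000.
        Var[R] = 2*n_A*n_B*(2*n_A*n_B - n_A - n_B) / ((n_A+n_B)^2 * (n_A+n_B-1)) = 4320/1584 = 2.7273.
        SD[R] = 1.6514.
Step 4: Continuity-corrected z = (R - 0.5 - E[R]) / SD[R] = (10 - 0.5 - 7.0000) / 1.6514 = 1.5138.
Step 5: Two-sided p-value via normal approximation = 2*(1 - Phi(|z|)) = 0.130070.
Step 6: alpha = 0.05. fail to reject H0.

R = 10, z = 1.5138, p = 0.130070, fail to reject H0.


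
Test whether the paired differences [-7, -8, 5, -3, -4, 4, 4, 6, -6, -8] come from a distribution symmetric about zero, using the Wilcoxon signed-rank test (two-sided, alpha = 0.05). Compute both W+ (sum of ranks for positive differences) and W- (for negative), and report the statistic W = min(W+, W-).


Step 1: Drop any zero differences (none here) and take |d_i|.
|d| = [7, 8, 5, 3, 4, 4, 4, 6, 6, 8]
Step 2: Midrank |d_i| (ties get averaged ranks).
ranks: |7|->8, |8|->9.5, |5|->5, |3|->1, |4|->3, |4|->3, |4|->3, |6|->6.5, |6|->6.5, |8|->9.5
Step 3: Attach original signs; sum ranks with positive sign and with negative sign.
W+ = 5 + 3 + 3 + 6.5 = 17.5
W- = 8 + 9.5 + 1 + 3 + 6.5 + 9.5 = 37.5
(Check: W+ + W- = 55 should equal n(n+1)/2 = 55.)
Step 4: Test statistic W = min(W+, W-) = 17.5.
Step 5: Ties in |d|, so use the tie-corrected normal approximation.
        E[W] = n(n+1)/4 = 10*11/4 = 27.5.
        Tie groups: |d|=4 (t=3), |d|=6 (t=2), |d|=8 (t=2); sum(t^3 - t) = 36.
        Var[W] = n(n+1)(2n+1)/24 - sum(t^3-t)/48 = 2310/24 - 36/48 = 95.5.
        z = (W - E[W]) / sqrt(Var[W]) = (17.5 - 27.5) / 9.7724 = -1.0233.
        Two-sided p = 2*Phi(z) = 0.306171.
Step 6: alpha = 0.05. fail to reject H0.

W+ = 17.5, W- = 37.5, W = min = 17.5, p = 0.306171, fail to reject H0.


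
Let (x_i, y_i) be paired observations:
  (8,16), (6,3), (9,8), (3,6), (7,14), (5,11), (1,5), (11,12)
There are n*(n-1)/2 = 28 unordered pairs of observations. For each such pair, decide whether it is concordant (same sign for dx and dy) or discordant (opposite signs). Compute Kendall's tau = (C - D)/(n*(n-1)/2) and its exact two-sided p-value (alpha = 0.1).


Step 1: Enumerate the 28 unordered pairs (i,j) with i<j and classify each by sign(x_j-x_i) * sign(y_j-y_i).
  (1,2):dx=-2,dy=-13->C; (1,3):dx=+1,dy=-8->D; (1,4):dx=-5,dy=-10->C; (1,5):dx=-1,dy=-2->C
  (1,6):dx=-3,dy=-5->C; (1,7):dx=-7,dy=-11->C; (1,8):dx=+3,dy=-4->D; (2,3):dx=+3,dy=+5->C
  (2,4):dx=-3,dy=+3->D; (2,5):dx=+1,dy=+11->C; (2,6):dx=-1,dy=+8->D; (2,7):dx=-5,dy=+2->D
  (2,8):dx=+5,dy=+9->C; (3,4):dx=-6,dy=-2->C; (3,5):dx=-2,dy=+6->D; (3,6):dx=-4,dy=+3->D
  (3,7):dx=-8,dy=-3->C; (3,8):dx=+2,dy=+4->C; (4,5):dx=+4,dy=+8->C; (4,6):dx=+2,dy=+5->C
  (4,7):dx=-2,dy=-1->C; (4,8):dx=+8,dy=+6->C; (5,6):dx=-2,dy=-3->C; (5,7):dx=-6,dy=-9->C
  (5,8):dx=+4,dy=-2->D; (6,7):dx=-4,dy=-6->C; (6,8):dx=+6,dy=+1->C; (7,8):dx=+10,dy=+7->C
Step 2: C = 20, D = 8, total pairs = 28.
Step 3: tau = (C - D)/(n(n-1)/2) = (20 - 8)/28 = 0.428571.
Step 4: Exact two-sided p-value (enumerate n! = 40320 permutations of y under H0): p = 0.178869.
Step 5: alpha = 0.1. fail to reject H0.

tau_b = 0.4286 (C=20, D=8), p = 0.178869, fail to reject H0.


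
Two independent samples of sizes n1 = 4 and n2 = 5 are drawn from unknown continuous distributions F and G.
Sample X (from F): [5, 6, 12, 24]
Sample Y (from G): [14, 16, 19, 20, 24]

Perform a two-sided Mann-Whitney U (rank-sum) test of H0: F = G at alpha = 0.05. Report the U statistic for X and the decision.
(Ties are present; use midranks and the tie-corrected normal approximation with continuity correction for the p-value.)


Step 1: Combine and sort all 9 observations; assign midranks.
sorted (value, group): (5,X), (6,X), (12,X), (14,Y), (16,Y), (19,Y), (20,Y), (24,X), (24,Y)
ranks: 5->1, 6->2, 12->3, 14->4, 16->5, 19->6, 20->7, 24->8.5, 24->8.5
Step 2: Rank sum for X: R1 = 1 + 2 + 3 + 8.5 = 14.5.
Step 3: U_X = R1 - n1(n1+1)/2 = 14.5 - 4*5/2 = 14.5 - 10 = 4.5.
       U_Y = n1*n2 - U_X = 20 - 4.5 = 15.5.
Step 4: Ties are present, so use the tie-corrected normal approximation (with continuity correction) for the p-value.
Step 5: p-value = 0.218742; compare to alpha = 0.05. fail to reject H0.

U_X = 4.5, p = 0.218742, fail to reject H0 at alpha = 0.05.


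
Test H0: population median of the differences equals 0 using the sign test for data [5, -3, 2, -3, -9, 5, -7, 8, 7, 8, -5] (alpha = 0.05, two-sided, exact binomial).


Step 1: Discard zero differences. Original n = 11; n_eff = number of nonzero differences = 11.
Nonzero differences (with sign): +5, -3, +2, -3, -9, +5, -7, +8, +7, +8, -5
Step 2: Count signs: positive = 6, negative = 5.
Step 3: Under H0: P(positive) = 0.5, so the number of positives S ~ Bin(11, 0.5).
Step 4: Two-sided exact p-value = sum of Bin(11,0.5) probabilities at or below the observed probability = 1.000000.
Step 5: alpha = 0.05. fail to reject H0.

n_eff = 11, pos = 6, neg = 5, p = 1.000000, fail to reject H0.


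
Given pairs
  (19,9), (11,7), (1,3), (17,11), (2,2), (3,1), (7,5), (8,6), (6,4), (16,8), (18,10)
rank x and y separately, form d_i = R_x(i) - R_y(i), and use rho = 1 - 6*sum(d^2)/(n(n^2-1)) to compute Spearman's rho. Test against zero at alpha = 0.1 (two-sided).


Step 1: Rank x and y separately (midranks; no ties here).
rank(x): 19->11, 11->7, 1->1, 17->9, 2->2, 3->3, 7->5, 8->6, 6->4, 16->8, 18->10
rank(y): 9->9, 7->7, 3->3, 11->11, 2->2, 1->1, 5->5, 6->6, 4->4, 8->8, 10->10
Step 2: d_i = R_x(i) - R_y(i); compute d_i^2.
  (11-9)^2=4, (7-7)^2=0, (1-3)^2=4, (9-11)^2=4, (2-2)^2=0, (3-1)^2=4, (5-5)^2=0, (6-6)^2=0, (4-4)^2=0, (8-8)^2=0, (10-10)^2=0
sum(d^2) = 16.
Step 3: rho = 1 - 6*16 / (11*(11^2 - 1)) = 1 - 96/1320 = 0.927273.
Step 4: Under H0, t = rho * sqrt((n-2)/(1-rho^2)) = 7.4303 ~ t(9).
Step 5: Two-sided p-value from the t-distribution with 9 df = 0.000040.
Step 6: alpha = 0.1. reject H0.

rho = 0.9273, p = 0.000040, reject H0 at alpha = 0.1.


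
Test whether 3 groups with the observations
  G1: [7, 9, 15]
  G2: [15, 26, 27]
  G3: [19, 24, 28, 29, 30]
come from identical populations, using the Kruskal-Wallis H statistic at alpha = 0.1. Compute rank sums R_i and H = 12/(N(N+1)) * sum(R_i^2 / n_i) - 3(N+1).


Step 1: Combine all N = 11 observations and assign midranks.
sorted (value, group, rank): (7,G1,1), (9,G1,2), (15,G1,3.5), (15,G2,3.5), (19,G3,5), (24,G3,6), (26,G2,7), (27,G2,8), (28,G3,9), (29,G3,10), (30,G3,11)
Step 2: Sum ranks within each group.
R_1 = 6.5 (n_1 = 3)
R_2 = 18.5 (n_2 = 3)
R_3 = 41 (n_3 = 5)
Step 3: H = 12/(N(N+1)) * sum(R_i^2/n_i) - 3(N+1)
     = 12/(11*12) * (6.5^2/3 + 18.5^2/3 + 41^2/5) - 3*12
     = 0.090909 * 464.367 - 36
     = 6.215152.
Step 4: Ties present; correction factor C = 1 - 6/(11^3 - 11) = 0.995455. Corrected H = 6.215152 / 0.995455 = 6.243531.
Step 5: Under H0, H ~ chi^2(2); p-value = 0.044079.
Step 6: alpha = 0.1. reject H0.

H = 6.2435, df = 2, p = 0.044079, reject H0.


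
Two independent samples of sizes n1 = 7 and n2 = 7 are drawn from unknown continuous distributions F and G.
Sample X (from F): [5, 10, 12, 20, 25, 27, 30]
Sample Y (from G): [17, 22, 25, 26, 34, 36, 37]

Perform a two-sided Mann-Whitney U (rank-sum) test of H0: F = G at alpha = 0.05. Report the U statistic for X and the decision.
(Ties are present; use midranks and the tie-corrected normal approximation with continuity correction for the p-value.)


Step 1: Combine and sort all 14 observations; assign midranks.
sorted (value, group): (5,X), (10,X), (12,X), (17,Y), (20,X), (22,Y), (25,X), (25,Y), (26,Y), (27,X), (30,X), (34,Y), (36,Y), (37,Y)
ranks: 5->1, 10->2, 12->3, 17->4, 20->5, 22->6, 25->7.5, 25->7.5, 26->9, 27->10, 30->11, 34->12, 36->13, 37->14
Step 2: Rank sum for X: R1 = 1 + 2 + 3 + 5 + 7.5 + 10 + 11 = 39.5.
Step 3: U_X = R1 - n1(n1+1)/2 = 39.5 - 7*8/2 = 39.5 - 28 = 11.5.
       U_Y = n1*n2 - U_X = 49 - 11.5 = 37.5.
Step 4: Ties are present, so use the tie-corrected normal approximation (with continuity correction) for the p-value.
Step 5: p-value = 0.109832; compare to alpha = 0.05. fail to reject H0.

U_X = 11.5, p = 0.109832, fail to reject H0 at alpha = 0.05.


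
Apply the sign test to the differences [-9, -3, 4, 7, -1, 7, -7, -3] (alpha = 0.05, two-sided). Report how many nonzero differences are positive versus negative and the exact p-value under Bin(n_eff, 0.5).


Step 1: Discard zero differences. Original n = 8; n_eff = number of nonzero differences = 8.
Nonzero differences (with sign): -9, -3, +4, +7, -1, +7, -7, -3
Step 2: Count signs: positive = 3, negative = 5.
Step 3: Under H0: P(positive) = 0.5, so the number of positives S ~ Bin(8, 0.5).
Step 4: Two-sided exact p-value = sum of Bin(8,0.5) probabilities at or below the observed probability = 0.726562.
Step 5: alpha = 0.05. fail to reject H0.

n_eff = 8, pos = 3, neg = 5, p = 0.726562, fail to reject H0.


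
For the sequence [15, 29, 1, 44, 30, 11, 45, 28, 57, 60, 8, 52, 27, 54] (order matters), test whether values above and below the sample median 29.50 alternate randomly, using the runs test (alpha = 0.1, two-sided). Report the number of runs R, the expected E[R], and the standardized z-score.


Step 1: Compute median = 29.50; label A = above, B = below.
Labels in order: BBBAABABAABABA  (n_A = 7, n_B = 7)
Step 2: Count runs R = 10.
Step 3: Under H0 (random ordering), E[R] = 2*n_A*n_B/(n_A+n_B) + 1 = 2*7*7/14 + 1 = 8.0000.
        Var[R] = 2*n_A*n_B*(2*n_A*n_B - n_A - n_B) / ((n_A+n_B)^2 * (n_A+n_B-1)) = 8232/2548 = 3.2308.
        SD[R] = 1.7974.
Step 4: Continuity-corrected z = (R - 0.5 - E[R]) / SD[R] = (10 - 0.5 - 8.0000) / 1.7974 = 0.8345.
Step 5: Two-sided p-value via normal approximation = 2*(1 - Phi(|z|)) = 0.403986.
Step 6: alpha = 0.1. fail to reject H0.

R = 10, z = 0.8345, p = 0.403986, fail to reject H0.


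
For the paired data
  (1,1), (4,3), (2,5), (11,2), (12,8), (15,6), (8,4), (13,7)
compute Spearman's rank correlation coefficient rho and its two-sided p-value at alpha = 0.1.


Step 1: Rank x and y separately (midranks; no ties here).
rank(x): 1->1, 4->3, 2->2, 11->5, 12->6, 15->8, 8->4, 13->7
rank(y): 1->1, 3->3, 5->5, 2->2, 8->8, 6->6, 4->4, 7->7
Step 2: d_i = R_x(i) - R_y(i); compute d_i^2.
  (1-1)^2=0, (3-3)^2=0, (2-5)^2=9, (5-2)^2=9, (6-8)^2=4, (8-6)^2=4, (4-4)^2=0, (7-7)^2=0
sum(d^2) = 26.
Step 3: rho = 1 - 6*26 / (8*(8^2 - 1)) = 1 - 156/504 = 0.690476.
Step 4: Under H0, t = rho * sqrt((n-2)/(1-rho^2)) = 2.3382 ~ t(6).
Step 5: Two-sided p-value from the t-distribution with 6 df = 0.057990.
Step 6: alpha = 0.1. reject H0.

rho = 0.6905, p = 0.057990, reject H0 at alpha = 0.1.


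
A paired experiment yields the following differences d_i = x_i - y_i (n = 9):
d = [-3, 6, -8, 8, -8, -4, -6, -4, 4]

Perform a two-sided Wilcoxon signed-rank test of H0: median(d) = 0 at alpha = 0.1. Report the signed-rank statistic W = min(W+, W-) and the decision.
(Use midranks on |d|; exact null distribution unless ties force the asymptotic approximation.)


Step 1: Drop any zero differences (none here) and take |d_i|.
|d| = [3, 6, 8, 8, 8, 4, 6, 4, 4]
Step 2: Midrank |d_i| (ties get averaged ranks).
ranks: |3|->1, |6|->5.5, |8|->8, |8|->8, |8|->8, |4|->3, |6|->5.5, |4|->3, |4|->3
Step 3: Attach original signs; sum ranks with positive sign and with negative sign.
W+ = 5.5 + 8 + 3 = 16.5
W- = 1 + 8 + 8 + 3 + 5.5 + 3 = 28.5
(Check: W+ + W- = 45 should equal n(n+1)/2 = 45.)
Step 4: Test statistic W = min(W+, W-) = 16.5.
Step 5: Ties in |d|, so use the tie-corrected normal approximation.
        E[W] = n(n+1)/4 = 9*10/4 = 22.5.
        Tie groups: |d|=4 (t=3), |d|=6 (t=2), |d|=8 (t=3); sum(t^3 - t) = 54.
        Var[W] = n(n+1)(2n+1)/24 - sum(t^3-t)/48 = 1710/24 - 54/48 = 70.125.
        z = (W - E[W]) / sqrt(Var[W]) = (16.5 - 22.5) / 8.3741 = -0.7165.
        Two-sided p = 2*Phi(z) = 0.473684.
Step 6: alpha = 0.1. fail to reject H0.

W+ = 16.5, W- = 28.5, W = min = 16.5, p = 0.473684, fail to reject H0.


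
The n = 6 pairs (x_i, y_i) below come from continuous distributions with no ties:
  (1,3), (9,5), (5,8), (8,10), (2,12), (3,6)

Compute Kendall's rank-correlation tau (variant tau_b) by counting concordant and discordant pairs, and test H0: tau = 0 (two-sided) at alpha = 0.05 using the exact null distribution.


Step 1: Enumerate the 15 unordered pairs (i,j) with i<j and classify each by sign(x_j-x_i) * sign(y_j-y_i).
  (1,2):dx=+8,dy=+2->C; (1,3):dx=+4,dy=+5->C; (1,4):dx=+7,dy=+7->C; (1,5):dx=+1,dy=+9->C
  (1,6):dx=+2,dy=+3->C; (2,3):dx=-4,dy=+3->D; (2,4):dx=-1,dy=+5->D; (2,5):dx=-7,dy=+7->D
  (2,6):dx=-6,dy=+1->D; (3,4):dx=+3,dy=+2->C; (3,5):dx=-3,dy=+4->D; (3,6):dx=-2,dy=-2->C
  (4,5):dx=-6,dy=+2->D; (4,6):dx=-5,dy=-4->C; (5,6):dx=+1,dy=-6->D
Step 2: C = 8, D = 7, total pairs = 15.
Step 3: tau = (C - D)/(n(n-1)/2) = (8 - 7)/15 = 0.066667.
Step 4: Exact two-sided p-value (enumerate n! = 720 permutations of y under H0): p = 1.000000.
Step 5: alpha = 0.05. fail to reject H0.

tau_b = 0.0667 (C=8, D=7), p = 1.000000, fail to reject H0.


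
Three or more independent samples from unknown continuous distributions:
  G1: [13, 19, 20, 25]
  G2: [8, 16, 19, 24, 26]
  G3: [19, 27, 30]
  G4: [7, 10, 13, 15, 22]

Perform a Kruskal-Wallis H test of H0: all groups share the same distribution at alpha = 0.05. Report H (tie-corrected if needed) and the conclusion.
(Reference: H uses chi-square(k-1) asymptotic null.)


Step 1: Combine all N = 17 observations and assign midranks.
sorted (value, group, rank): (7,G4,1), (8,G2,2), (10,G4,3), (13,G1,4.5), (13,G4,4.5), (15,G4,6), (16,G2,7), (19,G1,9), (19,G2,9), (19,G3,9), (20,G1,11), (22,G4,12), (24,G2,13), (25,G1,14), (26,G2,15), (27,G3,16), (30,G3,17)
Step 2: Sum ranks within each group.
R_1 = 38.5 (n_1 = 4)
R_2 = 46 (n_2 = 5)
R_3 = 42 (n_3 = 3)
R_4 = 26.5 (n_4 = 5)
Step 3: H = 12/(N(N+1)) * sum(R_i^2/n_i) - 3(N+1)
     = 12/(17*18) * (38.5^2/4 + 46^2/5 + 42^2/3 + 26.5^2/5) - 3*18
     = 0.039216 * 1522.21 - 54
     = 5.694608.
Step 4: Ties present; correction factor C = 1 - 30/(17^3 - 17) = 0.993873. Corrected H = 5.694608 / 0.993873 = 5.729716.
Step 5: Under H0, H ~ chi^2(3); p-value = 0.125527.
Step 6: alpha = 0.05. fail to reject H0.

H = 5.7297, df = 3, p = 0.125527, fail to reject H0.


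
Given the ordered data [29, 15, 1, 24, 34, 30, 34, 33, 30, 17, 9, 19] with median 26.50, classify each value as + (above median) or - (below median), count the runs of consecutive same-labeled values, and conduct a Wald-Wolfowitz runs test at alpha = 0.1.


Step 1: Compute median = 26.50; label A = above, B = below.
Labels in order: ABBBAAAAABBB  (n_A = 6, n_B = 6)
Step 2: Count runs R = 4.
Step 3: Under H0 (random ordering), E[R] = 2*n_A*n_B/(n_A+n_B) + 1 = 2*6*6/12 + 1 = 7.0000.
        Var[R] = 2*n_A*n_B*(2*n_A*n_B - n_A - n_B) / ((n_A+n_B)^2 * (n_A+n_B-1)) = 4320/1584 = 2.7273.
        SD[R] = 1.6514.
Step 4: Continuity-corrected z = (R + 0.5 - E[R]) / SD[R] = (4 + 0.5 - 7.0000) / 1.6514 = -1.5138.
Step 5: Two-sided p-value via normal approximation = 2*(1 - Phi(|z|)) = 0.130070.
Step 6: alpha = 0.1. fail to reject H0.

R = 4, z = -1.5138, p = 0.130070, fail to reject H0.


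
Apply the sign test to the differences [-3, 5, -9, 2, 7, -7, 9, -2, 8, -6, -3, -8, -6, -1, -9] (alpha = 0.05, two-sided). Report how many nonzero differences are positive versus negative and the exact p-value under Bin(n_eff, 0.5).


Step 1: Discard zero differences. Original n = 15; n_eff = number of nonzero differences = 15.
Nonzero differences (with sign): -3, +5, -9, +2, +7, -7, +9, -2, +8, -6, -3, -8, -6, -1, -9
Step 2: Count signs: positive = 5, negative = 10.
Step 3: Under H0: P(positive) = 0.5, so the number of positives S ~ Bin(15, 0.5).
Step 4: Two-sided exact p-value = sum of Bin(15,0.5) probabilities at or below the observed probability = 0.301758.
Step 5: alpha = 0.05. fail to reject H0.

n_eff = 15, pos = 5, neg = 10, p = 0.301758, fail to reject H0.


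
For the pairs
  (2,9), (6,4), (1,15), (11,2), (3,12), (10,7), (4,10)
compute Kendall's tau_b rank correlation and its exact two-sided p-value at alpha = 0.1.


Step 1: Enumerate the 21 unordered pairs (i,j) with i<j and classify each by sign(x_j-x_i) * sign(y_j-y_i).
  (1,2):dx=+4,dy=-5->D; (1,3):dx=-1,dy=+6->D; (1,4):dx=+9,dy=-7->D; (1,5):dx=+1,dy=+3->C
  (1,6):dx=+8,dy=-2->D; (1,7):dx=+2,dy=+1->C; (2,3):dx=-5,dy=+11->D; (2,4):dx=+5,dy=-2->D
  (2,5):dx=-3,dy=+8->D; (2,6):dx=+4,dy=+3->C; (2,7):dx=-2,dy=+6->D; (3,4):dx=+10,dy=-13->D
  (3,5):dx=+2,dy=-3->D; (3,6):dx=+9,dy=-8->D; (3,7):dx=+3,dy=-5->D; (4,5):dx=-8,dy=+10->D
  (4,6):dx=-1,dy=+5->D; (4,7):dx=-7,dy=+8->D; (5,6):dx=+7,dy=-5->D; (5,7):dx=+1,dy=-2->D
  (6,7):dx=-6,dy=+3->D
Step 2: C = 3, D = 18, total pairs = 21.
Step 3: tau = (C - D)/(n(n-1)/2) = (3 - 18)/21 = -0.714286.
Step 4: Exact two-sided p-value (enumerate n! = 5040 permutations of y under H0): p = 0.030159.
Step 5: alpha = 0.1. reject H0.

tau_b = -0.7143 (C=3, D=18), p = 0.030159, reject H0.


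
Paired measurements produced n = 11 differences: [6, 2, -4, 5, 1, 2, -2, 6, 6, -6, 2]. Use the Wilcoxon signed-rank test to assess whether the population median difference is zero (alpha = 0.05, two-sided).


Step 1: Drop any zero differences (none here) and take |d_i|.
|d| = [6, 2, 4, 5, 1, 2, 2, 6, 6, 6, 2]
Step 2: Midrank |d_i| (ties get averaged ranks).
ranks: |6|->9.5, |2|->3.5, |4|->6, |5|->7, |1|->1, |2|->3.5, |2|->3.5, |6|->9.5, |6|->9.5, |6|->9.5, |2|->3.5
Step 3: Attach original signs; sum ranks with positive sign and with negative sign.
W+ = 9.5 + 3.5 + 7 + 1 + 3.5 + 9.5 + 9.5 + 3.5 = 47
W- = 6 + 3.5 + 9.5 = 19
(Check: W+ + W- = 66 should equal n(n+1)/2 = 66.)
Step 4: Test statistic W = min(W+, W-) = 19.
Step 5: Ties in |d|, so use the tie-corrected normal approximation.
        E[W] = n(n+1)/4 = 11*12/4 = 33.
        Tie groups: |d|=2 (t=4), |d|=6 (t=4); sum(t^3 - t) = 120.
        Var[W] = n(n+1)(2n+1)/24 - sum(t^3-t)/48 = 3036/24 - 120/48 = 124.
        z = (W - E[W]) / sqrt(Var[W]) = (19 - 33) / 11.1355 = -1.2572.
        Two-sided p = 2*Phi(z) = 0.208668.
Step 6: alpha = 0.05. fail to reject H0.

W+ = 47, W- = 19, W = min = 19, p = 0.208668, fail to reject H0.


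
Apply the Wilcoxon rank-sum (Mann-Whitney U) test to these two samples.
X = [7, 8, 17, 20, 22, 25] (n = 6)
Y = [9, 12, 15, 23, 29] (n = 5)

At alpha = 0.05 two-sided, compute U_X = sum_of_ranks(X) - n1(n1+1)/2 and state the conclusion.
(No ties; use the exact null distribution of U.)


Step 1: Combine and sort all 11 observations; assign midranks.
sorted (value, group): (7,X), (8,X), (9,Y), (12,Y), (15,Y), (17,X), (20,X), (22,X), (23,Y), (25,X), (29,Y)
ranks: 7->1, 8->2, 9->3, 12->4, 15->5, 17->6, 20->7, 22->8, 23->9, 25->10, 29->11
Step 2: Rank sum for X: R1 = 1 + 2 + 6 + 7 + 8 + 10 = 34.
Step 3: U_X = R1 - n1(n1+1)/2 = 34 - 6*7/2 = 34 - 21 = 13.
       U_Y = n1*n2 - U_X = 30 - 13 = 17.
Step 4: No ties, so the exact null distribution of U (based on enumerating the C(11,6) = 462 equally likely rank assignments) gives the two-sided p-value.
Step 5: p-value = 0.792208; compare to alpha = 0.05. fail to reject H0.

U_X = 13, p = 0.792208, fail to reject H0 at alpha = 0.05.


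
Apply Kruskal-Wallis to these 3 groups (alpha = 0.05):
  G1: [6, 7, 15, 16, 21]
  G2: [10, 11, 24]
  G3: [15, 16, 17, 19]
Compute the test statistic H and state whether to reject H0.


Step 1: Combine all N = 12 observations and assign midranks.
sorted (value, group, rank): (6,G1,1), (7,G1,2), (10,G2,3), (11,G2,4), (15,G1,5.5), (15,G3,5.5), (16,G1,7.5), (16,G3,7.5), (17,G3,9), (19,G3,10), (21,G1,11), (24,G2,12)
Step 2: Sum ranks within each group.
R_1 = 27 (n_1 = 5)
R_2 = 19 (n_2 = 3)
R_3 = 32 (n_3 = 4)
Step 3: H = 12/(N(N+1)) * sum(R_i^2/n_i) - 3(N+1)
     = 12/(12*13) * (27^2/5 + 19^2/3 + 32^2/4) - 3*13
     = 0.076923 * 522.133 - 39
     = 1.164103.
Step 4: Ties present; correction factor C = 1 - 12/(12^3 - 12) = 0.993007. Corrected H = 1.164103 / 0.993007 = 1.172300.
Step 5: Under H0, H ~ chi^2(2); p-value = 0.556465.
Step 6: alpha = 0.05. fail to reject H0.

H = 1.1723, df = 2, p = 0.556465, fail to reject H0.


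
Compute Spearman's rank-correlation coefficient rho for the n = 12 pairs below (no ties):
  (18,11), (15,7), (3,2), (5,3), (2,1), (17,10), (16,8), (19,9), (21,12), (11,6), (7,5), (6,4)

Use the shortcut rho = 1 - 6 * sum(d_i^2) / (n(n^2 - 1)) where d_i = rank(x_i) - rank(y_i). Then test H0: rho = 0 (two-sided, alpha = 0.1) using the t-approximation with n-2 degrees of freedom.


Step 1: Rank x and y separately (midranks; no ties here).
rank(x): 18->10, 15->7, 3->2, 5->3, 2->1, 17->9, 16->8, 19->11, 21->12, 11->6, 7->5, 6->4
rank(y): 11->11, 7->7, 2->2, 3->3, 1->1, 10->10, 8->8, 9->9, 12->12, 6->6, 5->5, 4->4
Step 2: d_i = R_x(i) - R_y(i); compute d_i^2.
  (10-11)^2=1, (7-7)^2=0, (2-2)^2=0, (3-3)^2=0, (1-1)^2=0, (9-10)^2=1, (8-8)^2=0, (11-9)^2=4, (12-12)^2=0, (6-6)^2=0, (5-5)^2=0, (4-4)^2=0
sum(d^2) = 6.
Step 3: rho = 1 - 6*6 / (12*(12^2 - 1)) = 1 - 36/1716 = 0.979021.
Step 4: Under H0, t = rho * sqrt((n-2)/(1-rho^2)) = 15.1941 ~ t(10).
Step 5: Two-sided p-value from the t-distribution with 10 df = 0.000000.
Step 6: alpha = 0.1. reject H0.

rho = 0.9790, p = 0.000000, reject H0 at alpha = 0.1.


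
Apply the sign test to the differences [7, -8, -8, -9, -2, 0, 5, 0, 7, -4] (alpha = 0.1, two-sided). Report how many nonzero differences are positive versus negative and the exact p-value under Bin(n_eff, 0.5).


Step 1: Discard zero differences. Original n = 10; n_eff = number of nonzero differences = 8.
Nonzero differences (with sign): +7, -8, -8, -9, -2, +5, +7, -4
Step 2: Count signs: positive = 3, negative = 5.
Step 3: Under H0: P(positive) = 0.5, so the number of positives S ~ Bin(8, 0.5).
Step 4: Two-sided exact p-value = sum of Bin(8,0.5) probabilities at or below the observed probability = 0.726562.
Step 5: alpha = 0.1. fail to reject H0.

n_eff = 8, pos = 3, neg = 5, p = 0.726562, fail to reject H0.


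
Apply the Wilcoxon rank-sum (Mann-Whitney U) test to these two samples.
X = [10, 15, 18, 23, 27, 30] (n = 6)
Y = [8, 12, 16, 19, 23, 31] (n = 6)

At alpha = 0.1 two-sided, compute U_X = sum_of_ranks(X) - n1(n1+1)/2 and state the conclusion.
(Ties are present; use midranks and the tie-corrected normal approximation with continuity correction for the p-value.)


Step 1: Combine and sort all 12 observations; assign midranks.
sorted (value, group): (8,Y), (10,X), (12,Y), (15,X), (16,Y), (18,X), (19,Y), (23,X), (23,Y), (27,X), (30,X), (31,Y)
ranks: 8->1, 10->2, 12->3, 15->4, 16->5, 18->6, 19->7, 23->8.5, 23->8.5, 27->10, 30->11, 31->12
Step 2: Rank sum for X: R1 = 2 + 4 + 6 + 8.5 + 10 + 11 = 41.5.
Step 3: U_X = R1 - n1(n1+1)/2 = 41.5 - 6*7/2 = 41.5 - 21 = 20.5.
       U_Y = n1*n2 - U_X = 36 - 20.5 = 15.5.
Step 4: Ties are present, so use the tie-corrected normal approximation (with continuity correction) for the p-value.
Step 5: p-value = 0.748349; compare to alpha = 0.1. fail to reject H0.

U_X = 20.5, p = 0.748349, fail to reject H0 at alpha = 0.1.


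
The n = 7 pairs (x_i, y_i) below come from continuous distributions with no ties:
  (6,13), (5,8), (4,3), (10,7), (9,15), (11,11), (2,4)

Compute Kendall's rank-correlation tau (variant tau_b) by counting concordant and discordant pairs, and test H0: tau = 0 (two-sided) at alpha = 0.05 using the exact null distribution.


Step 1: Enumerate the 21 unordered pairs (i,j) with i<j and classify each by sign(x_j-x_i) * sign(y_j-y_i).
  (1,2):dx=-1,dy=-5->C; (1,3):dx=-2,dy=-10->C; (1,4):dx=+4,dy=-6->D; (1,5):dx=+3,dy=+2->C
  (1,6):dx=+5,dy=-2->D; (1,7):dx=-4,dy=-9->C; (2,3):dx=-1,dy=-5->C; (2,4):dx=+5,dy=-1->D
  (2,5):dx=+4,dy=+7->C; (2,6):dx=+6,dy=+3->C; (2,7):dx=-3,dy=-4->C; (3,4):dx=+6,dy=+4->C
  (3,5):dx=+5,dy=+12->C; (3,6):dx=+7,dy=+8->C; (3,7):dx=-2,dy=+1->D; (4,5):dx=-1,dy=+8->D
  (4,6):dx=+1,dy=+4->C; (4,7):dx=-8,dy=-3->C; (5,6):dx=+2,dy=-4->D; (5,7):dx=-7,dy=-11->C
  (6,7):dx=-9,dy=-7->C
Step 2: C = 15, D = 6, total pairs = 21.
Step 3: tau = (C - D)/(n(n-1)/2) = (15 - 6)/21 = 0.428571.
Step 4: Exact two-sided p-value (enumerate n! = 5040 permutations of y under H0): p = 0.238889.
Step 5: alpha = 0.05. fail to reject H0.

tau_b = 0.4286 (C=15, D=6), p = 0.238889, fail to reject H0.


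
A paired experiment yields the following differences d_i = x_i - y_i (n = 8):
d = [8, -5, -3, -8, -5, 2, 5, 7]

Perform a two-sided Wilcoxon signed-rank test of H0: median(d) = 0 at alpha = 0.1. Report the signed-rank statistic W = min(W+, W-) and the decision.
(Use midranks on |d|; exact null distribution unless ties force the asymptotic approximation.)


Step 1: Drop any zero differences (none here) and take |d_i|.
|d| = [8, 5, 3, 8, 5, 2, 5, 7]
Step 2: Midrank |d_i| (ties get averaged ranks).
ranks: |8|->7.5, |5|->4, |3|->2, |8|->7.5, |5|->4, |2|->1, |5|->4, |7|->6
Step 3: Attach original signs; sum ranks with positive sign and with negative sign.
W+ = 7.5 + 1 + 4 + 6 = 18.5
W- = 4 + 2 + 7.5 + 4 = 17.5
(Check: W+ + W- = 36 should equal n(n+1)/2 = 36.)
Step 4: Test statistic W = min(W+, W-) = 17.5.
Step 5: Ties in |d|, so use the tie-corrected normal approximation.
        E[W] = n(n+1)/4 = 8*9/4 = 18.
        Tie groups: |d|=5 (t=3), |d|=8 (t=2); sum(t^3 - t) = 30.
        Var[W] = n(n+1)(2n+1)/24 - sum(t^3-t)/48 = 1224/24 - 30/48 = 50.375.
        z = (W - E[W]) / sqrt(Var[W]) = (17.5 - 18) / 7.0975 = -0.0704.
        Two-sided p = 2*Phi(z) = 0.943838.
Step 6: alpha = 0.1. fail to reject H0.

W+ = 18.5, W- = 17.5, W = min = 17.5, p = 0.943838, fail to reject H0.


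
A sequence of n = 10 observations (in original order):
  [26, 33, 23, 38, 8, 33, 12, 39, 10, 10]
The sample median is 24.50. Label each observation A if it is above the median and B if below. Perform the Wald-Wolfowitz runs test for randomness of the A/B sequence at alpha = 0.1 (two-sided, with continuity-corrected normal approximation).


Step 1: Compute median = 24.50; label A = above, B = below.
Labels in order: AABABABABB  (n_A = 5, n_B = 5)
Step 2: Count runs R = 8.
Step 3: Under H0 (random ordering), E[R] = 2*n_A*n_B/(n_A+n_B) + 1 = 2*5*5/10 + 1 = 6.0000.
        Var[R] = 2*n_A*n_B*(2*n_A*n_B - n_A - n_B) / ((n_A+n_B)^2 * (n_A+n_B-1)) = 2000/900 = 2.2222.
        SD[R] = 1.4907.
Step 4: Continuity-corrected z = (R - 0.5 - E[R]) / SD[R] = (8 - 0.5 - 6.0000) / 1.4907 = 1.0062.
Step 5: Two-sided p-value via normal approximation = 2*(1 - Phi(|z|)) = 0.314305.
Step 6: alpha = 0.1. fail to reject H0.

R = 8, z = 1.0062, p = 0.314305, fail to reject H0.


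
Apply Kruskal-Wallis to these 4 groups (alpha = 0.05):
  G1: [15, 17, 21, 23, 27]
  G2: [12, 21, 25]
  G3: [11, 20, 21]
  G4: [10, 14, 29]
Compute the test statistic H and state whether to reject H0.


Step 1: Combine all N = 14 observations and assign midranks.
sorted (value, group, rank): (10,G4,1), (11,G3,2), (12,G2,3), (14,G4,4), (15,G1,5), (17,G1,6), (20,G3,7), (21,G1,9), (21,G2,9), (21,G3,9), (23,G1,11), (25,G2,12), (27,G1,13), (29,G4,14)
Step 2: Sum ranks within each group.
R_1 = 44 (n_1 = 5)
R_2 = 24 (n_2 = 3)
R_3 = 18 (n_3 = 3)
R_4 = 19 (n_4 = 3)
Step 3: H = 12/(N(N+1)) * sum(R_i^2/n_i) - 3(N+1)
     = 12/(14*15) * (44^2/5 + 24^2/3 + 18^2/3 + 19^2/3) - 3*15
     = 0.057143 * 807.533 - 45
     = 1.144762.
Step 4: Ties present; correction factor C = 1 - 24/(14^3 - 14) = 0.991209. Corrected H = 1.144762 / 0.991209 = 1.154915.
Step 5: Under H0, H ~ chi^2(3); p-value = 0.763837.
Step 6: alpha = 0.05. fail to reject H0.

H = 1.1549, df = 3, p = 0.763837, fail to reject H0.


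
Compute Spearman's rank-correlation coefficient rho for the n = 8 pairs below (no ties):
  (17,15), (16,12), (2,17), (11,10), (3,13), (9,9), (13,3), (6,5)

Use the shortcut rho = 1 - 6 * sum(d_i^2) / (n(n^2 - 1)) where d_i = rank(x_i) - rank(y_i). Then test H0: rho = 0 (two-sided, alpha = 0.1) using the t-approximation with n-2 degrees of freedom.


Step 1: Rank x and y separately (midranks; no ties here).
rank(x): 17->8, 16->7, 2->1, 11->5, 3->2, 9->4, 13->6, 6->3
rank(y): 15->7, 12->5, 17->8, 10->4, 13->6, 9->3, 3->1, 5->2
Step 2: d_i = R_x(i) - R_y(i); compute d_i^2.
  (8-7)^2=1, (7-5)^2=4, (1-8)^2=49, (5-4)^2=1, (2-6)^2=16, (4-3)^2=1, (6-1)^2=25, (3-2)^2=1
sum(d^2) = 98.
Step 3: rho = 1 - 6*98 / (8*(8^2 - 1)) = 1 - 588/504 = -0.166667.
Step 4: Under H0, t = rho * sqrt((n-2)/(1-rho^2)) = -0.4140 ~ t(6).
Step 5: Two-sided p-value from the t-distribution with 6 df = 0.693239.
Step 6: alpha = 0.1. fail to reject H0.

rho = -0.1667, p = 0.693239, fail to reject H0 at alpha = 0.1.


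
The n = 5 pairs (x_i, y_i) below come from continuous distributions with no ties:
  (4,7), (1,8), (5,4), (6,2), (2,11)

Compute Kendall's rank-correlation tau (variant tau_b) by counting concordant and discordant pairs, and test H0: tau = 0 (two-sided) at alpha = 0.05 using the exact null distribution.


Step 1: Enumerate the 10 unordered pairs (i,j) with i<j and classify each by sign(x_j-x_i) * sign(y_j-y_i).
  (1,2):dx=-3,dy=+1->D; (1,3):dx=+1,dy=-3->D; (1,4):dx=+2,dy=-5->D; (1,5):dx=-2,dy=+4->D
  (2,3):dx=+4,dy=-4->D; (2,4):dx=+5,dy=-6->D; (2,5):dx=+1,dy=+3->C; (3,4):dx=+1,dy=-2->D
  (3,5):dx=-3,dy=+7->D; (4,5):dx=-4,dy=+9->D
Step 2: C = 1, D = 9, total pairs = 10.
Step 3: tau = (C - D)/(n(n-1)/2) = (1 - 9)/10 = -0.800000.
Step 4: Exact two-sided p-value (enumerate n! = 120 permutations of y under H0): p = 0.083333.
Step 5: alpha = 0.05. fail to reject H0.

tau_b = -0.8000 (C=1, D=9), p = 0.083333, fail to reject H0.


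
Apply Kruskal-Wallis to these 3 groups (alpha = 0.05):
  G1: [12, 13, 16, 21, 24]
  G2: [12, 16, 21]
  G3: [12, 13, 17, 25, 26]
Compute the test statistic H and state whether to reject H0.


Step 1: Combine all N = 13 observations and assign midranks.
sorted (value, group, rank): (12,G1,2), (12,G2,2), (12,G3,2), (13,G1,4.5), (13,G3,4.5), (16,G1,6.5), (16,G2,6.5), (17,G3,8), (21,G1,9.5), (21,G2,9.5), (24,G1,11), (25,G3,12), (26,G3,13)
Step 2: Sum ranks within each group.
R_1 = 33.5 (n_1 = 5)
R_2 = 18 (n_2 = 3)
R_3 = 39.5 (n_3 = 5)
Step 3: H = 12/(N(N+1)) * sum(R_i^2/n_i) - 3(N+1)
     = 12/(13*14) * (33.5^2/5 + 18^2/3 + 39.5^2/5) - 3*14
     = 0.065934 * 644.5 - 42
     = 0.494505.
Step 4: Ties present; correction factor C = 1 - 42/(13^3 - 13) = 0.980769. Corrected H = 0.494505 / 0.980769 = 0.504202.
Step 5: Under H0, H ~ chi^2(2); p-value = 0.777166.
Step 6: alpha = 0.05. fail to reject H0.

H = 0.5042, df = 2, p = 0.777166, fail to reject H0.


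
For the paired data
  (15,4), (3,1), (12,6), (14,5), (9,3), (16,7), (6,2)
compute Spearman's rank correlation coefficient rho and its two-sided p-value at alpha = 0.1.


Step 1: Rank x and y separately (midranks; no ties here).
rank(x): 15->6, 3->1, 12->4, 14->5, 9->3, 16->7, 6->2
rank(y): 4->4, 1->1, 6->6, 5->5, 3->3, 7->7, 2->2
Step 2: d_i = R_x(i) - R_y(i); compute d_i^2.
  (6-4)^2=4, (1-1)^2=0, (4-6)^2=4, (5-5)^2=0, (3-3)^2=0, (7-7)^2=0, (2-2)^2=0
sum(d^2) = 8.
Step 3: rho = 1 - 6*8 / (7*(7^2 - 1)) = 1 - 48/336 = 0.857143.
Step 4: Under H0, t = rho * sqrt((n-2)/(1-rho^2)) = 3.7210 ~ t(5).
Step 5: Two-sided p-value from the t-distribution with 5 df = 0.013697.
Step 6: alpha = 0.1. reject H0.

rho = 0.8571, p = 0.013697, reject H0 at alpha = 0.1.


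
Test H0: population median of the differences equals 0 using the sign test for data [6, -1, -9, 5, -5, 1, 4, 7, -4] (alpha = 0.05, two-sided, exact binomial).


Step 1: Discard zero differences. Original n = 9; n_eff = number of nonzero differences = 9.
Nonzero differences (with sign): +6, -1, -9, +5, -5, +1, +4, +7, -4
Step 2: Count signs: positive = 5, negative = 4.
Step 3: Under H0: P(positive) = 0.5, so the number of positives S ~ Bin(9, 0.5).
Step 4: Two-sided exact p-value = sum of Bin(9,0.5) probabilities at or below the observed probability = 1.000000.
Step 5: alpha = 0.05. fail to reject H0.

n_eff = 9, pos = 5, neg = 4, p = 1.000000, fail to reject H0.


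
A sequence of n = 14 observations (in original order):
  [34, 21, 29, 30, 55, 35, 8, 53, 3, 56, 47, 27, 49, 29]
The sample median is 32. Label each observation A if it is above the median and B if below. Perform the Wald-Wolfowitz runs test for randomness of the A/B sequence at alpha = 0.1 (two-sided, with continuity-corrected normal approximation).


Step 1: Compute median = 32; label A = above, B = below.
Labels in order: ABBBAABABAABAB  (n_A = 7, n_B = 7)
Step 2: Count runs R = 10.
Step 3: Under H0 (random ordering), E[R] = 2*n_A*n_B/(n_A+n_B) + 1 = 2*7*7/14 + 1 = 8.0000.
        Var[R] = 2*n_A*n_B*(2*n_A*n_B - n_A - n_B) / ((n_A+n_B)^2 * (n_A+n_B-1)) = 8232/2548 = 3.2308.
        SD[R] = 1.7974.
Step 4: Continuity-corrected z = (R - 0.5 - E[R]) / SD[R] = (10 - 0.5 - 8.0000) / 1.7974 = 0.8345.
Step 5: Two-sided p-value via normal approximation = 2*(1 - Phi(|z|)) = 0.403986.
Step 6: alpha = 0.1. fail to reject H0.

R = 10, z = 0.8345, p = 0.403986, fail to reject H0.


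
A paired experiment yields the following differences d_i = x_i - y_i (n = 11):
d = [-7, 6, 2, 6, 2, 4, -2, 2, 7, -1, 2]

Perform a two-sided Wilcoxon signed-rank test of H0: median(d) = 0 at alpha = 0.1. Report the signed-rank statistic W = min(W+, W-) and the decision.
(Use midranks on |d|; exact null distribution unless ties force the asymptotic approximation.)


Step 1: Drop any zero differences (none here) and take |d_i|.
|d| = [7, 6, 2, 6, 2, 4, 2, 2, 7, 1, 2]
Step 2: Midrank |d_i| (ties get averaged ranks).
ranks: |7|->10.5, |6|->8.5, |2|->4, |6|->8.5, |2|->4, |4|->7, |2|->4, |2|->4, |7|->10.5, |1|->1, |2|->4
Step 3: Attach original signs; sum ranks with positive sign and with negative sign.
W+ = 8.5 + 4 + 8.5 + 4 + 7 + 4 + 10.5 + 4 = 50.5
W- = 10.5 + 4 + 1 = 15.5
(Check: W+ + W- = 66 should equal n(n+1)/2 = 66.)
Step 4: Test statistic W = min(W+, W-) = 15.5.
Step 5: Ties in |d|, so use the tie-corrected normal approximation.
        E[W] = n(n+1)/4 = 11*12/4 = 33.
        Tie groups: |d|=2 (t=5), |d|=6 (t=2), |d|=7 (t=2); sum(t^3 - t) = 132.
        Var[W] = n(n+1)(2n+1)/24 - sum(t^3-t)/48 = 3036/24 - 132/48 = 123.75.
        z = (W - E[W]) / sqrt(Var[W]) = (15.5 - 33) / 11.1243 = -1.5731.
        Two-sided p = 2*Phi(z) = 0.115688.
Step 6: alpha = 0.1. fail to reject H0.

W+ = 50.5, W- = 15.5, W = min = 15.5, p = 0.115688, fail to reject H0.


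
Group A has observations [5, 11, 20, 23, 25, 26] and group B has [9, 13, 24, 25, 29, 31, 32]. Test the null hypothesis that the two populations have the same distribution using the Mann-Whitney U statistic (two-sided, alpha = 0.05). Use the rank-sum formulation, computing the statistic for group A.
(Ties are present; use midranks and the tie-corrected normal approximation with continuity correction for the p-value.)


Step 1: Combine and sort all 13 observations; assign midranks.
sorted (value, group): (5,X), (9,Y), (11,X), (13,Y), (20,X), (23,X), (24,Y), (25,X), (25,Y), (26,X), (29,Y), (31,Y), (32,Y)
ranks: 5->1, 9->2, 11->3, 13->4, 20->5, 23->6, 24->7, 25->8.5, 25->8.5, 26->10, 29->11, 31->12, 32->13
Step 2: Rank sum for X: R1 = 1 + 3 + 5 + 6 + 8.5 + 10 = 33.5.
Step 3: U_X = R1 - n1(n1+1)/2 = 33.5 - 6*7/2 = 33.5 - 21 = 12.5.
       U_Y = n1*n2 - U_X = 42 - 12.5 = 29.5.
Step 4: Ties are present, so use the tie-corrected normal approximation (with continuity correction) for the p-value.
Step 5: p-value = 0.252445; compare to alpha = 0.05. fail to reject H0.

U_X = 12.5, p = 0.252445, fail to reject H0 at alpha = 0.05.


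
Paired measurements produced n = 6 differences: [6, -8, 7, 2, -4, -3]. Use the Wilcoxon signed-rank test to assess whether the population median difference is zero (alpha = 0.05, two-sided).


Step 1: Drop any zero differences (none here) and take |d_i|.
|d| = [6, 8, 7, 2, 4, 3]
Step 2: Midrank |d_i| (ties get averaged ranks).
ranks: |6|->4, |8|->6, |7|->5, |2|->1, |4|->3, |3|->2
Step 3: Attach original signs; sum ranks with positive sign and with negative sign.
W+ = 4 + 5 + 1 = 10
W- = 6 + 3 + 2 = 11
(Check: W+ + W- = 21 should equal n(n+1)/2 = 21.)
Step 4: Test statistic W = min(W+, W-) = 10.
Step 5: No ties, so the exact null distribution over the 2^6 = 64 sign assignments gives the two-sided p-value = 1.000000.
Step 6: alpha = 0.05. fail to reject H0.

W+ = 10, W- = 11, W = min = 10, p = 1.000000, fail to reject H0.


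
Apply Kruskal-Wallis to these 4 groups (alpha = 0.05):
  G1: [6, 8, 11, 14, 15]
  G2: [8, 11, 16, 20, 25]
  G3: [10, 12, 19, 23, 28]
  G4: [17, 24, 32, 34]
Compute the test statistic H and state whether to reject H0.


Step 1: Combine all N = 19 observations and assign midranks.
sorted (value, group, rank): (6,G1,1), (8,G1,2.5), (8,G2,2.5), (10,G3,4), (11,G1,5.5), (11,G2,5.5), (12,G3,7), (14,G1,8), (15,G1,9), (16,G2,10), (17,G4,11), (19,G3,12), (20,G2,13), (23,G3,14), (24,G4,15), (25,G2,16), (28,G3,17), (32,G4,18), (34,G4,19)
Step 2: Sum ranks within each group.
R_1 = 26 (n_1 = 5)
R_2 = 47 (n_2 = 5)
R_3 = 54 (n_3 = 5)
R_4 = 63 (n_4 = 4)
Step 3: H = 12/(N(N+1)) * sum(R_i^2/n_i) - 3(N+1)
     = 12/(19*20) * (26^2/5 + 47^2/5 + 54^2/5 + 63^2/4) - 3*20
     = 0.031579 * 2152.45 - 60
     = 7.972105.
Step 4: Ties present; correction factor C = 1 - 12/(19^3 - 19) = 0.998246. Corrected H = 7.972105 / 0.998246 = 7.986116.
Step 5: Under H0, H ~ chi^2(3); p-value = 0.046300.
Step 6: alpha = 0.05. reject H0.

H = 7.9861, df = 3, p = 0.046300, reject H0.


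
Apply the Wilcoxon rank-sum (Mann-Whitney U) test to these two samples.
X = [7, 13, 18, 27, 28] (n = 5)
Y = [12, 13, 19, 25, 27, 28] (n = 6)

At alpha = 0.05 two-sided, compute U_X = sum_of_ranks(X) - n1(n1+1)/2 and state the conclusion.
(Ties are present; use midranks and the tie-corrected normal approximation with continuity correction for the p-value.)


Step 1: Combine and sort all 11 observations; assign midranks.
sorted (value, group): (7,X), (12,Y), (13,X), (13,Y), (18,X), (19,Y), (25,Y), (27,X), (27,Y), (28,X), (28,Y)
ranks: 7->1, 12->2, 13->3.5, 13->3.5, 18->5, 19->6, 25->7, 27->8.5, 27->8.5, 28->10.5, 28->10.5
Step 2: Rank sum for X: R1 = 1 + 3.5 + 5 + 8.5 + 10.5 = 28.5.
Step 3: U_X = R1 - n1(n1+1)/2 = 28.5 - 5*6/2 = 28.5 - 15 = 13.5.
       U_Y = n1*n2 - U_X = 30 - 13.5 = 16.5.
Step 4: Ties are present, so use the tie-corrected normal approximation (with continuity correction) for the p-value.
Step 5: p-value = 0.854145; compare to alpha = 0.05. fail to reject H0.

U_X = 13.5, p = 0.854145, fail to reject H0 at alpha = 0.05.


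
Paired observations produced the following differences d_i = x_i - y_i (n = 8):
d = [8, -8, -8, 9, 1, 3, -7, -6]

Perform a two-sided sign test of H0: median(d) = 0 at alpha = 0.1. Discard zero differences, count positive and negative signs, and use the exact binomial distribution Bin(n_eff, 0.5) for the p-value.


Step 1: Discard zero differences. Original n = 8; n_eff = number of nonzero differences = 8.
Nonzero differences (with sign): +8, -8, -8, +9, +1, +3, -7, -6
Step 2: Count signs: positive = 4, negative = 4.
Step 3: Under H0: P(positive) = 0.5, so the number of positives S ~ Bin(8, 0.5).
Step 4: Two-sided exact p-value = sum of Bin(8,0.5) probabilities at or below the observed probability = 1.000000.
Step 5: alpha = 0.1. fail to reject H0.

n_eff = 8, pos = 4, neg = 4, p = 1.000000, fail to reject H0.


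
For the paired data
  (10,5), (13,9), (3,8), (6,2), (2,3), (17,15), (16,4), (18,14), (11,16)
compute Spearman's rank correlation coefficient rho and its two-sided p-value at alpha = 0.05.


Step 1: Rank x and y separately (midranks; no ties here).
rank(x): 10->4, 13->6, 3->2, 6->3, 2->1, 17->8, 16->7, 18->9, 11->5
rank(y): 5->4, 9->6, 8->5, 2->1, 3->2, 15->8, 4->3, 14->7, 16->9
Step 2: d_i = R_x(i) - R_y(i); compute d_i^2.
  (4-4)^2=0, (6-6)^2=0, (2-5)^2=9, (3-1)^2=4, (1-2)^2=1, (8-8)^2=0, (7-3)^2=16, (9-7)^2=4, (5-9)^2=16
sum(d^2) = 50.
Step 3: rho = 1 - 6*50 / (9*(9^2 - 1)) = 1 - 300/720 = 0.583333.
Step 4: Under H0, t = rho * sqrt((n-2)/(1-rho^2)) = 1.9001 ~ t(7).
Step 5: Two-sided p-value from the t-distribution with 7 df = 0.099186.
Step 6: alpha = 0.05. fail to reject H0.

rho = 0.5833, p = 0.099186, fail to reject H0 at alpha = 0.05.
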